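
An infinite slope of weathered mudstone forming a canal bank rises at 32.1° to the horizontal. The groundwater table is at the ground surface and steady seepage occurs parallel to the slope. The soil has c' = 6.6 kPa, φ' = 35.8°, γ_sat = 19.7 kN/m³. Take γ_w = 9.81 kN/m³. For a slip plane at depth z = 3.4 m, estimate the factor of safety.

With seepage parallel to the slope and the water table at the surface, the effective normal stress on the slip plane uses the buoyant unit weight γ' = γ_sat − γ_w while the driving shear stress uses γ_sat:
FS = [c' + γ' z cos²β tanφ'] / [γ_sat z sinβ cosβ]
γ' = 19.7 − 9.81 = 9.89 kN/m³
Numerator = 6.6 + 9.89·3.4·cos²32.1°·tan35.8° = 6.6 + 9.89·3.4·0.7176·0.7212 = 24.003 kPa
Denominator = 19.7·3.4·sin32.1°·cos32.1° = 19.7·3.4·0.5314·0.8471 = 30.152 kPa
FS = 24.003 / 30.152 = 0.796

FS = 0.80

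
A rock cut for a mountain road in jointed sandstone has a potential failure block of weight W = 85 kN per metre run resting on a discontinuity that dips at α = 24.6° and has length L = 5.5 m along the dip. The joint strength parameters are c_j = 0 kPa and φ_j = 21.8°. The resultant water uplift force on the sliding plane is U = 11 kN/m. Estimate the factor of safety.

FS = 0.75

Resolving the block weight along and normal to the plane and applying the Mohr–Coulomb strength on the joint:
N' = W cosα − U = 85·cos24.6° − 11 = 66.3 kN/m
Driving force T = W sinα = 85·sin24.6° = 35.4 kN/m
Resisting force R = c_j·L + N'·tanφ_j = 0·5.5 + 66.3·tan21.8° = 0.0 + 26.5 = 26.5 kN/m
FS = R / T = 26.5 / 35.4 = 0.749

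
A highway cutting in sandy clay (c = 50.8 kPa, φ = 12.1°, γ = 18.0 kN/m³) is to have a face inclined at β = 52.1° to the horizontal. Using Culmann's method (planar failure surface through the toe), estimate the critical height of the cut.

H_c = 37.23 m

Culmann's analysis gives the critical failure plane at α_cr = (β + φ)/2 = (52.1 + 12.1)/2 = 32.1°, and the critical height
H_c = (4c/γ) · sinβ cosφ / [1 − cos(β − φ)]
    = (4·50.8/18.0) · sin52.1°·cos12.1° / [1 − cos(40.0°)]
    = 11.289 · 0.7891·0.9778 / [1 − 0.7660]
    = 11.289 · 0.7716 / 0.2340
    = 37.23 m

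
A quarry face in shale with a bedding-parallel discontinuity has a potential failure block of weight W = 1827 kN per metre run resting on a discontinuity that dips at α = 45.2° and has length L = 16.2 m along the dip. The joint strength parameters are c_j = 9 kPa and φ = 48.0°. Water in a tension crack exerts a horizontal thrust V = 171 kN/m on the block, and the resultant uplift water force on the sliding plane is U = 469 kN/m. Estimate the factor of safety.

FS = 0.65

Resolving the block weight along and normal to the plane and applying the Mohr–Coulomb strength on the joint:
N' = W cosα − U − V sinα = 1827·cos45.2° − 469 − 171·sin45.2° = 697.0 kN/m
Driving force T = W sinα + V cosα = 1827·sin45.2° + 171·cos45.2° = 1416.9 kN/m
Resisting force R = c_j·L + N'·tanφ = 9·16.2 + 697.0·tan48.0° = 145.8 + 774.1 = 919.9 kN/m
FS = R / T = 919.9 / 1416.9 = 0.649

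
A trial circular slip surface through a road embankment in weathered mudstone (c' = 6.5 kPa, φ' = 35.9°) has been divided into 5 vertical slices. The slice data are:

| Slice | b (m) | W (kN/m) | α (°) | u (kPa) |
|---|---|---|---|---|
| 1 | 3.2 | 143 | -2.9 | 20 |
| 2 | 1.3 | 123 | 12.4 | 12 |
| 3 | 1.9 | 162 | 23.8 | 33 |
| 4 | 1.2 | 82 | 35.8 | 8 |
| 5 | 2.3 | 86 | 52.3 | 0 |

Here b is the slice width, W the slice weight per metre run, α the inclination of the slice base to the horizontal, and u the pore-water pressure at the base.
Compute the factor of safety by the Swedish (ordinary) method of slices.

Ordinary method of slices: FS = Σ[c'·Δl_i + (W_i cosα_i − u_i·Δl_i)·tanφ'] / Σ W_i sinα_i, with Δl_i = b_i / cosα_i.
Slice 1: Δl = 3.2/cos(-2.9°) = 3.204 m; N'_1 = 143·cos(-2.9°) − 20·3.204 = 78.7; c'Δl = 20.83; W sinα = -7.2
Slice 2: Δl = 1.3/cos12.4° = 1.331 m; N'_2 = 123·cos12.4° − 12·1.331 = 104.2; c'Δl = 8.65; W sinα = 26.4
Slice 3: Δl = 1.9/cos23.8° = 2.077 m; N'_3 = 162·cos23.8° − 33·2.077 = 79.7; c'Δl = 13.50; W sinα = 65.4
Slice 4: Δl = 1.2/cos35.8° = 1.480 m; N'_4 = 82·cos35.8° − 8·1.480 = 54.7; c'Δl = 9.62; W sinα = 48.0
Slice 5: Δl = 2.3/cos52.3° = 3.761 m; N'_5 = 86·cos52.3° − 0·3.761 = 52.6; c'Δl = 24.45; W sinα = 68.0
Σc'Δl = 77.0 kN/m; ΣN' = 369.9 kN/m; ΣW sinα = 200.6 kN/m
Resisting = 77.0 + 369.9·tan35.9° = 77.0 + 267.7 = 344.8 kN/m
FS = 344.8 / 200.6 = 1.719

FS = 1.72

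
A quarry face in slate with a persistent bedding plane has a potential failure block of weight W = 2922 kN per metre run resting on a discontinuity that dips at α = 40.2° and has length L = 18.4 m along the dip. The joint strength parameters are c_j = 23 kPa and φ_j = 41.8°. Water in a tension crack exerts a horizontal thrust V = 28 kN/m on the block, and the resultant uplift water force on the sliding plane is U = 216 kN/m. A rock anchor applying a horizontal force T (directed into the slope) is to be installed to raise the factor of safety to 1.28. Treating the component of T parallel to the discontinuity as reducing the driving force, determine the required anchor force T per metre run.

Resolving forces along and normal to the sliding plane, with the horizontal anchor force T adding T·sinα to the effective normal force and T·cosα acting up the plane against the driving force:
FS = [c_jL + (W cosα − U − V sinα + T sinα) tanφ_j] / [W sinα + V cosα − T cosα]
Without the anchor: N' = 1997.7 kN/m, driving T_d = 1907.4 kN/m, resisting R = 23·18.4 + 1997.7·tan41.8° = 2209.4 kN/m, FS = 1.16.
Setting FS = 1.28 and solving for T:
1.28·(1907.4 − T cos40.2°) = 2209.4 + T sin40.2°·tan41.8°
T·(sin40.2°·tan41.8° + 1.28·cos40.2°) = 1.28·1907.4 − 2209.4
T·(0.6455·0.8941 + 1.28·0.7638) = 2441.5 − 2209.4 = 232.1
T·1.5548 = 232.1
T = 149.3 kN/m

T = 149 kN/m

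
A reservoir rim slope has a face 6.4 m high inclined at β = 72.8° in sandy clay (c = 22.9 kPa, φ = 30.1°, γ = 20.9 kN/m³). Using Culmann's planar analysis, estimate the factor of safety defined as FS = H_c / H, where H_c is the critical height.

FS = 2.14

H_c = (4c/γ) · sinβ cosφ / [1 − cos(β − φ)]
    = (4·22.9/20.9) · sin72.8°·cos30.1° / [1 − cos42.7°]
    = 4.383 · 0.8265 / 0.2651 = 13.66 m
FS = H_c / H = 13.66 / 6.4 = 2.135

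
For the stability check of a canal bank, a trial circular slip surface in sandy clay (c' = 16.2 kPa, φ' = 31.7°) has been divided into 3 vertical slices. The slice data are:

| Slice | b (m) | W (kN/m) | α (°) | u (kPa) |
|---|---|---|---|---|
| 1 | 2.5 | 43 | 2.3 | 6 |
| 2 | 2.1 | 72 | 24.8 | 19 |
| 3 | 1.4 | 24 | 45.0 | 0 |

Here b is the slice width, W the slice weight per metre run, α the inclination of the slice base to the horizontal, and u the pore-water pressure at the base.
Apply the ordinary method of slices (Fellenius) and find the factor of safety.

FS = 3.09

Ordinary method of slices: FS = Σ[c'·Δl_i + (W_i cosα_i − u_i·Δl_i)·tanφ'] / Σ W_i sinα_i, with Δl_i = b_i / cosα_i.
Slice 1: Δl = 2.5/cos2.3° = 2.502 m; N'_1 = 43·cos2.3° − 6·2.502 = 28.0; c'Δl = 40.53; W sinα = 1.7
Slice 2: Δl = 2.1/cos24.8° = 2.313 m; N'_2 = 72·cos24.8° − 19·2.313 = 21.4; c'Δl = 37.48; W sinα = 30.2
Slice 3: Δl = 1.4/cos45.0° = 1.980 m; N'_3 = 24·cos45.0° − 0·1.980 = 17.0; c'Δl = 32.07; W sinα = 17.0
Σc'Δl = 110.1 kN/m; ΣN' = 66.3 kN/m; ΣW sinα = 48.9 kN/m
Resisting = 110.1 + 66.3·tan31.7° = 110.1 + 41.0 = 151.0 kN/m
FS = 151.0 / 48.9 = 3.089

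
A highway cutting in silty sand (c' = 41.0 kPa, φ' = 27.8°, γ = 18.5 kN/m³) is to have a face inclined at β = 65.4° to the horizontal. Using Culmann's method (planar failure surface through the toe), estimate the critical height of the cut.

H_c = 34.33 m

Culmann's analysis gives the critical failure plane at α_cr = (β + φ')/2 = (65.4 + 27.8)/2 = 46.6°, and the critical height
H_c = (4c'/γ) · sinβ cosφ' / [1 − cos(β − φ')]
    = (4·41.0/18.5) · sin65.4°·cos27.8° / [1 − cos(37.6°)]
    = 8.865 · 0.9092·0.8846 / [1 − 0.7923]
    = 8.865 · 0.8043 / 0.2077
    = 34.33 m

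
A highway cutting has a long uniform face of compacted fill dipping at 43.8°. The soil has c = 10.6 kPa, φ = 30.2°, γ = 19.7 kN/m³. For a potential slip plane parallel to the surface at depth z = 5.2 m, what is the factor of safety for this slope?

FS = 0.81

For an infinite slope with a slip plane parallel to the surface (no pore pressure): FS = [c + γz cos²β tanφ] / [γz sinβ cosβ].
γz = 19.7·5.2 = 102.44 kN/m²
Numerator = 10.6 + 102.44·cos²43.8°·tan30.2° = 10.6 + 102.44·0.5209·0.5820 = 41.659 kPa
Denominator = 102.44·sin43.8°·cos43.8° = 102.44·0.6921·0.7218 = 51.175 kPa
FS = 41.659 / 51.175 = 0.814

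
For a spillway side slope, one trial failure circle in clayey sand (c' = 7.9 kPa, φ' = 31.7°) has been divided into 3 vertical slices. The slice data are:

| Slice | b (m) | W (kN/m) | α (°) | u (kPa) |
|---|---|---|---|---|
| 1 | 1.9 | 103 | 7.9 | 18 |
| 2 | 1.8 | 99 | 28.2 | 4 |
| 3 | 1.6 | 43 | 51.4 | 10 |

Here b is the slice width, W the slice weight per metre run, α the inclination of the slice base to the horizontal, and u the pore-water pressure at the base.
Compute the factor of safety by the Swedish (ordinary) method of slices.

Ordinary method of slices: FS = Σ[c'·Δl_i + (W_i cosα_i − u_i·Δl_i)·tanφ'] / Σ W_i sinα_i, with Δl_i = b_i / cosα_i.
Slice 1: Δl = 1.9/cos7.9° = 1.918 m; N'_1 = 103·cos7.9° − 18·1.918 = 67.5; c'Δl = 15.15; W sinα = 14.2
Slice 2: Δl = 1.8/cos28.2° = 2.042 m; N'_2 = 99·cos28.2° − 4·2.042 = 79.1; c'Δl = 16.14; W sinα = 46.8
Slice 3: Δl = 1.6/cos51.4° = 2.565 m; N'_3 = 43·cos51.4° − 10·2.565 = 1.2; c'Δl = 20.26; W sinα = 33.6
Σc'Δl = 51.5 kN/m; ΣN' = 147.8 kN/m; ΣW sinα = 94.5 kN/m
Resisting = 51.5 + 147.8·tan31.7° = 51.5 + 91.3 = 142.8 kN/m
FS = 142.8 / 94.5 = 1.510

FS = 1.51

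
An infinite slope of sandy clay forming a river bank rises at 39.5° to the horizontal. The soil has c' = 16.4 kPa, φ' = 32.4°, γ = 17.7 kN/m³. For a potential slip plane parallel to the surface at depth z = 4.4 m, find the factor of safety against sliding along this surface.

FS = 1.20

For an infinite slope with a slip plane parallel to the surface (no pore pressure): FS = [c' + γz cos²β tanφ'] / [γz sinβ cosβ].
γz = 17.7·4.4 = 77.88 kN/m²
Numerator = 16.4 + 77.88·cos²39.5°·tan32.4° = 16.4 + 77.88·0.5954·0.6346 = 45.827 kPa
Denominator = 77.88·sin39.5°·cos39.5° = 77.88·0.6361·0.7716 = 38.225 kPa
FS = 45.827 / 38.225 = 1.199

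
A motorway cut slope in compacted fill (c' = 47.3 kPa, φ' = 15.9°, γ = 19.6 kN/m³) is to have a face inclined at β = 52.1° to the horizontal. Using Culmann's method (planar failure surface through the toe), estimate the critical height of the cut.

Culmann's analysis gives the critical failure plane at α_cr = (β + φ')/2 = (52.1 + 15.9)/2 = 34.0°, and the critical height
H_c = (4c'/γ) · sinβ cosφ' / [1 − cos(β − φ')]
    = (4·47.3/19.6) · sin52.1°·cos15.9° / [1 − cos(36.2°)]
    = 9.653 · 0.7891·0.9617 / [1 − 0.8070]
    = 9.653 · 0.7589 / 0.1930
    = 37.95 m

H_c = 37.95 m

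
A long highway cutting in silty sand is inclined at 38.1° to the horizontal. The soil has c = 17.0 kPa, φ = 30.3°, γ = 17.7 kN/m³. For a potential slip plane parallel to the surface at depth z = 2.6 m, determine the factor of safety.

For an infinite slope with a slip plane parallel to the surface (no pore pressure): FS = [c + γz cos²β tanφ] / [γz sinβ cosβ].
γz = 17.7·2.6 = 46.02 kN/m²
Numerator = 17.0 + 46.02·cos²38.1°·tan30.3° = 17.0 + 46.02·0.6193·0.5844 = 33.653 kPa
Denominator = 46.02·sin38.1°·cos38.1° = 46.02·0.6170·0.7869 = 22.346 kPa
FS = 33.653 / 22.346 = 1.506

FS = 1.51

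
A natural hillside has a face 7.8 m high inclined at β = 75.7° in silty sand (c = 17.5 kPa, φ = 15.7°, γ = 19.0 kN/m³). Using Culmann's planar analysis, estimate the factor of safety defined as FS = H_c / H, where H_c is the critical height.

FS = 0.88

H_c = (4c/γ) · sinβ cosφ / [1 − cos(β − φ)]
    = (4·17.5/19.0) · sin75.7°·cos15.7° / [1 − cos60.0°]
    = 3.684 · 0.9329 / 0.5000 = 6.87 m
FS = H_c / H = 6.87 / 7.8 = 0.881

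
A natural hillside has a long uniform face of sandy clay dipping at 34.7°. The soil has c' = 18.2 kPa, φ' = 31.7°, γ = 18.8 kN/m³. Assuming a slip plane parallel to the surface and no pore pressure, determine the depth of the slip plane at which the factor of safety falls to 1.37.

z = 4.33 m

Setting FS = 1.37 in FS = [c' + γz cos²β tanφ'] / [γz sinβ cosβ] and solving for z:
z = c' / [γ cosβ (FS·sinβ − cosβ·tanφ')]
  = 18.2 / [18.8·cos34.7°·(1.37·sin34.7° − cos34.7°·tan31.7°)]
  = 18.2 / [18.8·0.8221·(1.37·0.5693 − 0.8221·0.6176)]
  = 18.2 / 4.2064 = 4.327 m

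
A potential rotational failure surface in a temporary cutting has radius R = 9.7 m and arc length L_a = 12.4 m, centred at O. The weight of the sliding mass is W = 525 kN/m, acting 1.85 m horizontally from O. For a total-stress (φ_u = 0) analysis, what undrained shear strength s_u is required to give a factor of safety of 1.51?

FS = s_u·L_a·R / (W·d), so s_u = FS·W·d / (L_a·R).
s_u = 1.51·525·1.85 / (12.40·9.7) = 1466.6 / 120.28 = 12.19 kPa

s_u = 12.2 kPa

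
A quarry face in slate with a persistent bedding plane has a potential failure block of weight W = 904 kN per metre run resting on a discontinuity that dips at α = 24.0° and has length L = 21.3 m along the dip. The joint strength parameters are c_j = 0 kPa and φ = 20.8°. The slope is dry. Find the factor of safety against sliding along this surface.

Resolving the block weight along and normal to the plane and applying the Mohr–Coulomb strength on the joint:
N' = W cosα = 904·cos24.0° = 825.8 kN/m
Driving force T = W sinα = 904·sin24.0° = 367.7 kN/m
Resisting force R = c_j·L + N'·tanφ = 0·21.3 + 825.8·tan20.8° = 0.0 + 313.7 = 313.7 kN/m
FS = R / T = 313.7 / 367.7 = 0.853

FS = 0.85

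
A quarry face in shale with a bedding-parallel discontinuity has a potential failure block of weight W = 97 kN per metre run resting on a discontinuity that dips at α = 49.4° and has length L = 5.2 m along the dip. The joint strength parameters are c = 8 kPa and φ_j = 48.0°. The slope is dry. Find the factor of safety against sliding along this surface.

FS = 1.52

Resolving the block weight along and normal to the plane and applying the Mohr–Coulomb strength on the joint:
N' = W cosα = 97·cos49.4° = 63.1 kN/m
Driving force T = W sinα = 97·sin49.4° = 73.6 kN/m
Resisting force R = c·L + N'·tanφ_j = 8·5.2 + 63.1·tan48.0° = 41.6 + 70.1 = 111.7 kN/m
FS = R / T = 111.7 / 73.6 = 1.517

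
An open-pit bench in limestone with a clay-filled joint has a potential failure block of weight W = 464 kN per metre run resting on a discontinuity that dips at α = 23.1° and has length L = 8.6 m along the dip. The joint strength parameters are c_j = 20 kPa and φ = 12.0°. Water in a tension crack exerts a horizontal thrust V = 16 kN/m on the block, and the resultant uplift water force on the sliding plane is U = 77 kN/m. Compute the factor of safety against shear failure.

FS = 1.25

Resolving the block weight along and normal to the plane and applying the Mohr–Coulomb strength on the joint:
N' = W cosα − U − V sinα = 464·cos23.1° − 77 − 16·sin23.1° = 343.5 kN/m
Driving force T = W sinα + V cosα = 464·sin23.1° + 16·cos23.1° = 196.8 kN/m
Resisting force R = c_j·L + N'·tanφ = 20·8.6 + 343.5·tan12.0° = 172.0 + 73.0 = 245.0 kN/m
FS = R / T = 245.0 / 196.8 = 1.245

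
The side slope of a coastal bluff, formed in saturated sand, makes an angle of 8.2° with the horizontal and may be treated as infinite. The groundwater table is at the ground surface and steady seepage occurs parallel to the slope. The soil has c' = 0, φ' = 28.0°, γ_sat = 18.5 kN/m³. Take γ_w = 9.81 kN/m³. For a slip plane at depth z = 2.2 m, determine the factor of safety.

With seepage parallel to the slope and the water table at the surface, the effective normal stress on the slip plane uses the buoyant unit weight γ' = γ_sat − γ_w while the driving shear stress uses γ_sat:
FS = [c' + γ' z cos²β tanφ'] / [γ_sat z sinβ cosβ]
(For c' = 0 this reduces to FS = (γ'/γ_sat)·tanφ'/tanβ.)
γ' = 18.5 − 9.81 = 8.69 kN/m³
Numerator = 0.0 + 8.69·2.2·cos²8.2°·tan28.0° = 0.0 + 8.69·2.2·0.9797·0.5317 = 9.958 kPa
Denominator = 18.5·2.2·sin8.2°·cos8.2° = 18.5·2.2·0.1426·0.9898 = 5.746 kPa
FS = 9.958 / 5.746 = 1.733

FS = 1.73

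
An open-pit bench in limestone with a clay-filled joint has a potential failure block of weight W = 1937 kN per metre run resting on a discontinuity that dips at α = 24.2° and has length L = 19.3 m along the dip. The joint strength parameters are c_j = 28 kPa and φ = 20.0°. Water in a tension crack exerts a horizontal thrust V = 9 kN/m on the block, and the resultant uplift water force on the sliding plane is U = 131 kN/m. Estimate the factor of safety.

Resolving the block weight along and normal to the plane and applying the Mohr–Coulomb strength on the joint:
N' = W cosα − U − V sinα = 1937·cos24.2° − 131 − 9·sin24.2° = 1632.1 kN/m
Driving force T = W sinα + V cosα = 1937·sin24.2° + 9·cos24.2° = 802.2 kN/m
Resisting force R = c_j·L + N'·tanφ = 28·19.3 + 1632.1·tan20.0° = 540.4 + 594.0 = 1134.4 kN/m
FS = R / T = 1134.4 / 802.2 = 1.414

FS = 1.41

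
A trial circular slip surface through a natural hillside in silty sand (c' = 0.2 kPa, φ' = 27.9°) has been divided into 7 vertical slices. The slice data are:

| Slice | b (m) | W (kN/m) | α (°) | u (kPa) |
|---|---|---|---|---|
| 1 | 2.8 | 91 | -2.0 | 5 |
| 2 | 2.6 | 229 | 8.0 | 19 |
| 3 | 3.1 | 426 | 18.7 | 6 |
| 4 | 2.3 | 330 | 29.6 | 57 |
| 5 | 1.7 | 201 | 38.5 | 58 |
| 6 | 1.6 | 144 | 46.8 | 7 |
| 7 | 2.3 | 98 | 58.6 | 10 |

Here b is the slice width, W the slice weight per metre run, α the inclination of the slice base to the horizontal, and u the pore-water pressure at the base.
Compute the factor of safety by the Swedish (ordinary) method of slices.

Ordinary method of slices: FS = Σ[c'·Δl_i + (W_i cosα_i − u_i·Δl_i)·tanφ'] / Σ W_i sinα_i, with Δl_i = b_i / cosα_i.
Slice 1: Δl = 2.8/cos(-2.0°) = 2.802 m; N'_1 = 91·cos(-2.0°) − 5·2.802 = 76.9; c'Δl = 0.56; W sinα = -3.2
Slice 2: Δl = 2.6/cos8.0° = 2.626 m; N'_2 = 229·cos8.0° − 19·2.626 = 176.9; c'Δl = 0.53; W sinα = 31.9
Slice 3: Δl = 3.1/cos18.7° = 3.273 m; N'_3 = 426·cos18.7° − 6·3.273 = 383.9; c'Δl = 0.65; W sinα = 136.6
Slice 4: Δl = 2.3/cos29.6° = 2.645 m; N'_4 = 330·cos29.6° − 57·2.645 = 136.2; c'Δl = 0.53; W sinα = 163.0
Slice 5: Δl = 1.7/cos38.5° = 2.172 m; N'_5 = 201·cos38.5° − 58·2.172 = 31.3; c'Δl = 0.43; W sinα = 125.1
Slice 6: Δl = 1.6/cos46.8° = 2.337 m; N'_6 = 144·cos46.8° − 7·2.337 = 82.2; c'Δl = 0.47; W sinα = 105.0
Slice 7: Δl = 2.3/cos58.6° = 4.415 m; N'_7 = 98·cos58.6° − 10·4.415 = 6.9; c'Δl = 0.88; W sinα = 83.6
Σc'Δl = 4.1 kN/m; ΣN' = 894.3 kN/m; ΣW sinα = 642.0 kN/m
Resisting = 4.1 + 894.3·tan27.9° = 4.1 + 473.5 = 477.6 kN/m
FS = 477.6 / 642.0 = 0.744

FS = 0.74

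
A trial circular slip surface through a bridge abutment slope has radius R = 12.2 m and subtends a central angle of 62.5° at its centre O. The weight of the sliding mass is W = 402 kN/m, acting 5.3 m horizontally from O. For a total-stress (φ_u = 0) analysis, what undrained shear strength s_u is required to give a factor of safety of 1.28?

s_u = 16.8 kPa

FS = s_u·L_a·R / (W·d), so s_u = FS·W·d / (L_a·R).
Arc length L_a = R·θ = 12.2·(62.5°·π/180) = 12.2·1.0908 = 13.31 m
s_u = 1.28·402·5.3 / (13.31·12.2) = 2727.2 / 162.36 = 16.80 kPa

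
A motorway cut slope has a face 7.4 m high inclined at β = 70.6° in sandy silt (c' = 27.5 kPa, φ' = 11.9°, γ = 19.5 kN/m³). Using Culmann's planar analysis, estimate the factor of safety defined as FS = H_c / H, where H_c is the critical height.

FS = 1.46

H_c = (4c'/γ) · sinβ cosφ' / [1 − cos(β − φ')]
    = (4·27.5/19.5) · sin70.6°·cos11.9° / [1 − cos58.7°]
    = 5.641 · 0.9230 / 0.4805 = 10.84 m
FS = H_c / H = 10.84 / 7.4 = 1.464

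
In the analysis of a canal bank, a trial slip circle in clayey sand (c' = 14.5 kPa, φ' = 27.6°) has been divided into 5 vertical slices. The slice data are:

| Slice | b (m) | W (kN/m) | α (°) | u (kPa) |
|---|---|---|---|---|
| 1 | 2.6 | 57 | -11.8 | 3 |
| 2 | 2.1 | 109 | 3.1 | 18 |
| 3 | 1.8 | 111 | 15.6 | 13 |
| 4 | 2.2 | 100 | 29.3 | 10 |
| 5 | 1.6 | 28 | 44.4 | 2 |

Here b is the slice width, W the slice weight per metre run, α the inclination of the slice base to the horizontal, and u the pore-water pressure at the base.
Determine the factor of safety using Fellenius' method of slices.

Ordinary method of slices: FS = Σ[c'·Δl_i + (W_i cosα_i − u_i·Δl_i)·tanφ'] / Σ W_i sinα_i, with Δl_i = b_i / cosα_i.
Slice 1: Δl = 2.6/cos(-11.8°) = 2.656 m; N'_1 = 57·cos(-11.8°) − 3·2.656 = 47.8; c'Δl = 38.51; W sinα = -11.7
Slice 2: Δl = 2.1/cos3.1° = 2.103 m; N'_2 = 109·cos3.1° − 18·2.103 = 71.0; c'Δl = 30.49; W sinα = 5.9
Slice 3: Δl = 1.8/cos15.6° = 1.869 m; N'_3 = 111·cos15.6° − 13·1.869 = 82.6; c'Δl = 27.10; W sinα = 29.9
Slice 4: Δl = 2.2/cos29.3° = 2.523 m; N'_4 = 100·cos29.3° − 10·2.523 = 62.0; c'Δl = 36.58; W sinα = 48.9
Slice 5: Δl = 1.6/cos44.4° = 2.239 m; N'_5 = 28·cos44.4° − 2·2.239 = 15.5; c'Δl = 32.47; W sinα = 19.6
Σc'Δl = 165.2 kN/m; ΣN' = 278.9 kN/m; ΣW sinα = 92.6 kN/m
Resisting = 165.2 + 278.9·tan27.6° = 165.2 + 145.8 = 311.0 kN/m
FS = 311.0 / 92.6 = 3.358

FS = 3.36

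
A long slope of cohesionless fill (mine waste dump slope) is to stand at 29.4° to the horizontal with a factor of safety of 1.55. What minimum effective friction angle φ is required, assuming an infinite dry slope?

φ = 41.1°

FS = tanφ/tanβ ⇒ tanφ = FS · tanβ = 1.55 · tan29.4° = 0.8734
φ = arctan(0.8734) = 41.13°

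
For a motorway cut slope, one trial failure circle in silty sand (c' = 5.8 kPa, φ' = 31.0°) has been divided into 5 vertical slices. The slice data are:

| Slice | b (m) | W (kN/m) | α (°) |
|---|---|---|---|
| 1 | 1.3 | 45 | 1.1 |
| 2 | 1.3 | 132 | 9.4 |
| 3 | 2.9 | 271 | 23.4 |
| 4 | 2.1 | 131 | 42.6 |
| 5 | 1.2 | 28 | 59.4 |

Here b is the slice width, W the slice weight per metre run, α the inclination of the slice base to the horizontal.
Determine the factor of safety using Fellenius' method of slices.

Ordinary method of slices: FS = Σ[c'·Δl_i + (W_i cosα_i)·tanφ'] / Σ W_i sinα_i, with Δl_i = b_i / cosα_i.
Slice 1: Δl = 1.3/cos1.1° = 1.300 m; N'_1 = 45·cos1.1° = 45.0; c'Δl = 7.54; W sinα = 0.9
Slice 2: Δl = 1.3/cos9.4° = 1.318 m; N'_2 = 132·cos9.4° = 130.2; c'Δl = 7.64; W sinα = 21.6
Slice 3: Δl = 2.9/cos23.4° = 3.160 m; N'_3 = 271·cos23.4° = 248.7; c'Δl = 18.33; W sinα = 107.6
Slice 4: Δl = 2.1/cos42.6° = 2.853 m; N'_4 = 131·cos42.6° = 96.4; c'Δl = 16.55; W sinα = 88.7
Slice 5: Δl = 1.2/cos59.4° = 2.357 m; N'_5 = 28·cos59.4° = 14.3; c'Δl = 13.67; W sinα = 24.1
Σc'Δl = 63.7 kN/m; ΣN' = 534.6 kN/m; ΣW sinα = 242.8 kN/m
Resisting = 63.7 + 534.6·tan31.0° = 63.7 + 321.2 = 385.0 kN/m
FS = 385.0 / 242.8 = 1.585

FS = 1.59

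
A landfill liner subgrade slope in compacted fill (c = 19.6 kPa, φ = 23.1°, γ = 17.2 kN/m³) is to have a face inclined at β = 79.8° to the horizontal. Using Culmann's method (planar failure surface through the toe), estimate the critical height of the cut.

Culmann's analysis gives the critical failure plane at α_cr = (β + φ)/2 = (79.8 + 23.1)/2 = 51.5°, and the critical height
H_c = (4c/γ) · sinβ cosφ / [1 − cos(β − φ)]
    = (4·19.6/17.2) · sin79.8°·cos23.1° / [1 − cos(56.7°)]
    = 4.558 · 0.9842·0.9198 / [1 − 0.5490]
    = 4.558 · 0.9053 / 0.4510
    = 9.15 m

H_c = 9.15 m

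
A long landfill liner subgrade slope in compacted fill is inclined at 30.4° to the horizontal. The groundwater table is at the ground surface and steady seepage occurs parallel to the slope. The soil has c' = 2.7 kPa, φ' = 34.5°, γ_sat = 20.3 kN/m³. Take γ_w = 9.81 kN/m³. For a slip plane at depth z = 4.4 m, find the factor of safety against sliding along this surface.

With seepage parallel to the slope and the water table at the surface, the effective normal stress on the slip plane uses the buoyant unit weight γ' = γ_sat − γ_w while the driving shear stress uses γ_sat:
FS = [c' + γ' z cos²β tanφ'] / [γ_sat z sinβ cosβ]
γ' = 20.3 − 9.81 = 10.49 kN/m³
Numerator = 2.7 + 10.49·4.4·cos²30.4°·tan34.5° = 2.7 + 10.49·4.4·0.7439·0.6873 = 26.299 kPa
Denominator = 20.3·4.4·sin30.4°·cos30.4° = 20.3·4.4·0.5060·0.8625 = 38.985 kPa
FS = 26.299 / 38.985 = 0.675

FS = 0.67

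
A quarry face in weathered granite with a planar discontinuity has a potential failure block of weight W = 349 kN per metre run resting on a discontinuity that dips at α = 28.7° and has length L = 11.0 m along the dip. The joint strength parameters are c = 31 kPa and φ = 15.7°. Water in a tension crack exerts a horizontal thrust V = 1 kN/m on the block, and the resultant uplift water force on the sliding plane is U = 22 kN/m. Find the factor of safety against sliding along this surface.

Resolving the block weight along and normal to the plane and applying the Mohr–Coulomb strength on the joint:
N' = W cosα − U − V sinα = 349·cos28.7° − 22 − 1·sin28.7° = 283.6 kN/m
Driving force T = W sinα + V cosα = 349·sin28.7° + 1·cos28.7° = 168.5 kN/m
Resisting force R = c·L + N'·tanφ = 31·11.0 + 283.6·tan15.7° = 341.0 + 79.7 = 420.7 kN/m
FS = R / T = 420.7 / 168.5 = 2.497

FS = 2.50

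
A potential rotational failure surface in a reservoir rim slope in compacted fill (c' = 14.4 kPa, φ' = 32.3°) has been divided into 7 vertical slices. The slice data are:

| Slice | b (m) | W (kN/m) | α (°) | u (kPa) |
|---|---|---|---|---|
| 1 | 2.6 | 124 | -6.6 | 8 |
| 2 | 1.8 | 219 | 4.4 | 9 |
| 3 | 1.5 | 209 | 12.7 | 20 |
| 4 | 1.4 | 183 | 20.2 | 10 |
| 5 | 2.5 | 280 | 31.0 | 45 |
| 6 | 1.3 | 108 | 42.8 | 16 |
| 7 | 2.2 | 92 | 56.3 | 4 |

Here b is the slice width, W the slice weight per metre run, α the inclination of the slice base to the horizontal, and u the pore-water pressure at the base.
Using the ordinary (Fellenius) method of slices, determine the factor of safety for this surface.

FS = 1.86

Ordinary method of slices: FS = Σ[c'·Δl_i + (W_i cosα_i − u_i·Δl_i)·tanφ'] / Σ W_i sinα_i, with Δl_i = b_i / cosα_i.
Slice 1: Δl = 2.6/cos(-6.6°) = 2.617 m; N'_1 = 124·cos(-6.6°) − 8·2.617 = 102.2; c'Δl = 37.69; W sinα = -14.3
Slice 2: Δl = 1.8/cos4.4° = 1.805 m; N'_2 = 219·cos4.4° − 9·1.805 = 202.1; c'Δl = 26.00; W sinα = 16.8
Slice 3: Δl = 1.5/cos12.7° = 1.538 m; N'_3 = 209·cos12.7° − 20·1.538 = 173.1; c'Δl = 22.14; W sinα = 45.9
Slice 4: Δl = 1.4/cos20.2° = 1.492 m; N'_4 = 183·cos20.2° − 10·1.492 = 156.8; c'Δl = 21.48; W sinα = 63.2
Slice 5: Δl = 2.5/cos31.0° = 2.917 m; N'_5 = 280·cos31.0° − 45·2.917 = 108.8; c'Δl = 42.00; W sinα = 144.2
Slice 6: Δl = 1.3/cos42.8° = 1.772 m; N'_6 = 108·cos42.8° − 16·1.772 = 50.9; c'Δl = 25.51; W sinα = 73.4
Slice 7: Δl = 2.2/cos56.3° = 3.965 m; N'_7 = 92·cos56.3° − 4·3.965 = 35.2; c'Δl = 57.10; W sinα = 76.5
Σc'Δl = 231.9 kN/m; ΣN' = 829.1 kN/m; ΣW sinα = 405.8 kN/m
Resisting = 231.9 + 829.1·tan32.3° = 231.9 + 524.2 = 756.1 kN/m
FS = 756.1 / 405.8 = 1.863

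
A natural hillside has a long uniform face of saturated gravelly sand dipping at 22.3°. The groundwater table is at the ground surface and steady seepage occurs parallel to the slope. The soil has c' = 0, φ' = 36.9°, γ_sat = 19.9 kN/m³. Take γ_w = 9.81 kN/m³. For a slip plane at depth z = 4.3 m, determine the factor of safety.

With seepage parallel to the slope and the water table at the surface, the effective normal stress on the slip plane uses the buoyant unit weight γ' = γ_sat − γ_w while the driving shear stress uses γ_sat:
FS = [c' + γ' z cos²β tanφ'] / [γ_sat z sinβ cosβ]
(For c' = 0 this reduces to FS = (γ'/γ_sat)·tanφ'/tanβ.)
γ' = 19.9 − 9.81 = 10.09 kN/m³
Numerator = 0.0 + 10.09·4.3·cos²22.3°·tan36.9° = 0.0 + 10.09·4.3·0.8560·0.7508 = 27.885 kPa
Denominator = 19.9·4.3·sin22.3°·cos22.3° = 19.9·4.3·0.3795·0.9252 = 30.042 kPa
FS = 27.885 / 30.042 = 0.928

FS = 0.93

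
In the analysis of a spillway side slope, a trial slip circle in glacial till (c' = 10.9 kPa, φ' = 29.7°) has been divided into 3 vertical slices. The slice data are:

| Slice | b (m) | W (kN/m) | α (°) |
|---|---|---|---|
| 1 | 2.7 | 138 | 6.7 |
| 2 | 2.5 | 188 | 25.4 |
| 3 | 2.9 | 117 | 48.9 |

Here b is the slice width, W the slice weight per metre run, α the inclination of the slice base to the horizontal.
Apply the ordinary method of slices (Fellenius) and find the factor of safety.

Ordinary method of slices: FS = Σ[c'·Δl_i + (W_i cosα_i)·tanφ'] / Σ W_i sinα_i, with Δl_i = b_i / cosα_i.
Slice 1: Δl = 2.7/cos6.7° = 2.719 m; N'_1 = 138·cos6.7° = 137.1; c'Δl = 29.63; W sinα = 16.1
Slice 2: Δl = 2.5/cos25.4° = 2.768 m; N'_2 = 188·cos25.4° = 169.8; c'Δl = 30.17; W sinα = 80.6
Slice 3: Δl = 2.9/cos48.9° = 4.411 m; N'_3 = 117·cos48.9° = 76.9; c'Δl = 48.09; W sinα = 88.2
Σc'Δl = 107.9 kN/m; ΣN' = 383.8 kN/m; ΣW sinα = 184.9 kN/m
Resisting = 107.9 + 383.8·tan29.7° = 107.9 + 218.9 = 326.8 kN/m
FS = 326.8 / 184.9 = 1.767

FS = 1.77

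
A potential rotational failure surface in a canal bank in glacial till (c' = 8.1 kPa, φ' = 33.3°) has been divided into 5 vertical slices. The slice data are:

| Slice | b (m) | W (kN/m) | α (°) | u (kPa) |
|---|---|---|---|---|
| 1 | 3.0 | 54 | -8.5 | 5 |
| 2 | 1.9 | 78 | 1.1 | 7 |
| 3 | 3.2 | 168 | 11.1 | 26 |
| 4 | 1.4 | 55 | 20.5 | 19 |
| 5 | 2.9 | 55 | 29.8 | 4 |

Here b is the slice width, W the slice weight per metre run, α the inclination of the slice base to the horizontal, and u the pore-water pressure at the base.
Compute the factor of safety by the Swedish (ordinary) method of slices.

FS = 3.64

Ordinary method of slices: FS = Σ[c'·Δl_i + (W_i cosα_i − u_i·Δl_i)·tanφ'] / Σ W_i sinα_i, with Δl_i = b_i / cosα_i.
Slice 1: Δl = 3.0/cos(-8.5°) = 3.033 m; N'_1 = 54·cos(-8.5°) − 5·3.033 = 38.2; c'Δl = 24.57; W sinα = -8.0
Slice 2: Δl = 1.9/cos1.1° = 1.900 m; N'_2 = 78·cos1.1° − 7·1.900 = 64.7; c'Δl = 15.39; W sinα = 1.5
Slice 3: Δl = 3.2/cos11.1° = 3.261 m; N'_3 = 168·cos11.1° − 26·3.261 = 80.1; c'Δl = 26.41; W sinα = 32.3
Slice 4: Δl = 1.4/cos20.5° = 1.495 m; N'_4 = 55·cos20.5° − 19·1.495 = 23.1; c'Δl = 12.11; W sinα = 19.3
Slice 5: Δl = 2.9/cos29.8° = 3.342 m; N'_5 = 55·cos29.8° − 4·3.342 = 34.4; c'Δl = 27.07; W sinα = 27.3
Σc'Δl = 105.6 kN/m; ΣN' = 240.5 kN/m; ΣW sinα = 72.5 kN/m
Resisting = 105.6 + 240.5·tan33.3° = 105.6 + 158.0 = 263.5 kN/m
FS = 263.5 / 72.5 = 3.637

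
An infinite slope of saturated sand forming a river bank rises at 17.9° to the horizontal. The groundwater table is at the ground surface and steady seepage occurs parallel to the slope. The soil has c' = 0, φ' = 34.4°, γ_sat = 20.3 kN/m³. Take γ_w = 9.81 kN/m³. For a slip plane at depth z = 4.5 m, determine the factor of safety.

With seepage parallel to the slope and the water table at the surface, the effective normal stress on the slip plane uses the buoyant unit weight γ' = γ_sat − γ_w while the driving shear stress uses γ_sat:
FS = [c' + γ' z cos²β tanφ'] / [γ_sat z sinβ cosβ]
(For c' = 0 this reduces to FS = (γ'/γ_sat)·tanφ'/tanβ.)
γ' = 20.3 − 9.81 = 10.49 kN/m³
Numerator = 0.0 + 10.49·4.5·cos²17.9°·tan34.4° = 0.0 + 10.49·4.5·0.9055·0.6847 = 29.269 kPa
Denominator = 20.3·4.5·sin17.9°·cos17.9° = 20.3·4.5·0.3074·0.9516 = 26.718 kPa
FS = 29.269 / 26.718 = 1.095

FS = 1.10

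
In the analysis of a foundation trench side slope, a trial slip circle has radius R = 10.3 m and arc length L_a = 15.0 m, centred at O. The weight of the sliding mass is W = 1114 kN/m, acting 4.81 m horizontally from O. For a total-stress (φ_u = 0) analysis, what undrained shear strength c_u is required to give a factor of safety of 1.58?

c_u = 54.8 kPa

FS = c_u·L_a·R / (W·d), so c_u = FS·W·d / (L_a·R).
c_u = 1.58·1114·4.81 / (15.00·10.3) = 8466.2 / 154.50 = 54.80 kPa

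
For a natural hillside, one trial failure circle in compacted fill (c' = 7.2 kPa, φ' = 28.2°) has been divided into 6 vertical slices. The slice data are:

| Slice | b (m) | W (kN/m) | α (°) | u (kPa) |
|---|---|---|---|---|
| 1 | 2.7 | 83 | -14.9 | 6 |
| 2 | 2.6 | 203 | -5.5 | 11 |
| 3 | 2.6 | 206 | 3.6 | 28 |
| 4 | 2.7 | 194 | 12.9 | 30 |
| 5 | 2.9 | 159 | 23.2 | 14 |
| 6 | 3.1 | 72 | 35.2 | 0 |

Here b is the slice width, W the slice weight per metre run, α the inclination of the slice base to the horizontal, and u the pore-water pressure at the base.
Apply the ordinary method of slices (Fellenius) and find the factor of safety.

Ordinary method of slices: FS = Σ[c'·Δl_i + (W_i cosα_i − u_i·Δl_i)·tanφ'] / Σ W_i sinα_i, with Δl_i = b_i / cosα_i.
Slice 1: Δl = 2.7/cos(-14.9°) = 2.794 m; N'_1 = 83·cos(-14.9°) − 6·2.794 = 63.4; c'Δl = 20.12; W sinα = -21.3
Slice 2: Δl = 2.6/cos(-5.5°) = 2.612 m; N'_2 = 203·cos(-5.5°) − 11·2.612 = 173.3; c'Δl = 18.81; W sinα = -19.5
Slice 3: Δl = 2.6/cos3.6° = 2.605 m; N'_3 = 206·cos3.6° − 28·2.605 = 132.6; c'Δl = 18.76; W sinα = 12.9
Slice 4: Δl = 2.7/cos12.9° = 2.770 m; N'_4 = 194·cos12.9° − 30·2.770 = 106.0; c'Δl = 19.94; W sinα = 43.3
Slice 5: Δl = 2.9/cos23.2° = 3.155 m; N'_5 = 159·cos23.2° − 14·3.155 = 102.0; c'Δl = 22.72; W sinα = 62.6
Slice 6: Δl = 3.1/cos35.2° = 3.794 m; N'_6 = 72·cos35.2° − 0·3.794 = 58.8; c'Δl = 27.31; W sinα = 41.5
Σc'Δl = 127.7 kN/m; ΣN' = 636.2 kN/m; ΣW sinα = 119.6 kN/m
Resisting = 127.7 + 636.2·tan28.2° = 127.7 + 341.1 = 468.8 kN/m
FS = 468.8 / 119.6 = 3.920

FS = 3.92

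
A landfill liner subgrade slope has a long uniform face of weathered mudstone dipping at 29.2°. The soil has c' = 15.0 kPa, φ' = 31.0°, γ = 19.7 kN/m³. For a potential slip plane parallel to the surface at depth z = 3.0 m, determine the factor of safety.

FS = 1.67

For an infinite slope with a slip plane parallel to the surface (no pore pressure): FS = [c' + γz cos²β tanφ'] / [γz sinβ cosβ].
γz = 19.7·3.0 = 59.10 kN/m²
Numerator = 15.0 + 59.10·cos²29.2°·tan31.0° = 15.0 + 59.10·0.7620·0.6009 = 42.059 kPa
Denominator = 59.10·sin29.2°·cos29.2° = 59.10·0.4879·0.8729 = 25.169 kPa
FS = 42.059 / 25.169 = 1.671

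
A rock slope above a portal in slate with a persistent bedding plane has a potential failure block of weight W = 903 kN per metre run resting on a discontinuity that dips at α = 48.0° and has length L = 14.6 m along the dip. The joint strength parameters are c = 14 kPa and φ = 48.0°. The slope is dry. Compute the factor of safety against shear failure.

Resolving the block weight along and normal to the plane and applying the Mohr–Coulomb strength on the joint:
N' = W cosα = 903·cos48.0° = 604.2 kN/m
Driving force T = W sinα = 903·sin48.0° = 671.1 kN/m
Resisting force R = c·L + N'·tanφ = 14·14.6 + 604.2·tan48.0° = 204.4 + 671.1 = 875.5 kN/m
FS = R / T = 875.5 / 671.1 = 1.305

FS = 1.30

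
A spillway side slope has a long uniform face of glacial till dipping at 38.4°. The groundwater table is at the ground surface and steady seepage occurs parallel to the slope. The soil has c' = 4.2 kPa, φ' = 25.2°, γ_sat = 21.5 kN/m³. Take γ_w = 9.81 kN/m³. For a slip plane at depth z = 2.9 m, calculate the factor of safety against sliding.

With seepage parallel to the slope and the water table at the surface, the effective normal stress on the slip plane uses the buoyant unit weight γ' = γ_sat − γ_w while the driving shear stress uses γ_sat:
FS = [c' + γ' z cos²β tanφ'] / [γ_sat z sinβ cosβ]
γ' = 21.5 − 9.81 = 11.69 kN/m³
Numerator = 4.2 + 11.69·2.9·cos²38.4°·tan25.2° = 4.2 + 11.69·2.9·0.6142·0.4706 = 13.998 kPa
Denominator = 21.5·2.9·sin38.4°·cos38.4° = 21.5·2.9·0.6211·0.7837 = 30.351 kPa
FS = 13.998 / 30.351 = 0.461

FS = 0.46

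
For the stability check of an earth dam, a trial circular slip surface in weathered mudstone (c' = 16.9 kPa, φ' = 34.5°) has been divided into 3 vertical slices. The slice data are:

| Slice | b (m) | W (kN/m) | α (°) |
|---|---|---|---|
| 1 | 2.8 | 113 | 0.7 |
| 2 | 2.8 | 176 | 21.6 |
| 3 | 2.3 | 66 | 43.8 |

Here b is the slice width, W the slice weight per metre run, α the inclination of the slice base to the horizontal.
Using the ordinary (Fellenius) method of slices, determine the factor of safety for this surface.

Ordinary method of slices: FS = Σ[c'·Δl_i + (W_i cosα_i)·tanφ'] / Σ W_i sinα_i, with Δl_i = b_i / cosα_i.
Slice 1: Δl = 2.8/cos0.7° = 2.800 m; N'_1 = 113·cos0.7° = 113.0; c'Δl = 47.32; W sinα = 1.4
Slice 2: Δl = 2.8/cos21.6° = 3.011 m; N'_2 = 176·cos21.6° = 163.6; c'Δl = 50.89; W sinα = 64.8
Slice 3: Δl = 2.3/cos43.8° = 3.187 m; N'_3 = 66·cos43.8° = 47.6; c'Δl = 53.85; W sinα = 45.7
Σc'Δl = 152.1 kN/m; ΣN' = 324.3 kN/m; ΣW sinα = 111.9 kN/m
Resisting = 152.1 + 324.3·tan34.5° = 152.1 + 222.9 = 374.9 kN/m
FS = 374.9 / 111.9 = 3.352

FS = 3.35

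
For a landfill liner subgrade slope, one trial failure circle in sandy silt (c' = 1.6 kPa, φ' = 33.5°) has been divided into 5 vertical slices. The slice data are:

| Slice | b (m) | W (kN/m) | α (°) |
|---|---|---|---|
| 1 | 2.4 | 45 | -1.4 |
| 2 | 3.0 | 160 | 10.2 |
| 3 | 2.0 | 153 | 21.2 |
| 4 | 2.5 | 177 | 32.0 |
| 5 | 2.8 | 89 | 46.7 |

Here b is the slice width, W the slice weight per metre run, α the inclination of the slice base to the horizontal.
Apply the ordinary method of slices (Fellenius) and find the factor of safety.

FS = 1.62

Ordinary method of slices: FS = Σ[c'·Δl_i + (W_i cosα_i)·tanφ'] / Σ W_i sinα_i, with Δl_i = b_i / cosα_i.
Slice 1: Δl = 2.4/cos(-1.4°) = 2.401 m; N'_1 = 45·cos(-1.4°) = 45.0; c'Δl = 3.84; W sinα = -1.1
Slice 2: Δl = 3.0/cos10.2° = 3.048 m; N'_2 = 160·cos10.2° = 157.5; c'Δl = 4.88; W sinα = 28.3
Slice 3: Δl = 2.0/cos21.2° = 2.145 m; N'_3 = 153·cos21.2° = 142.6; c'Δl = 3.43; W sinα = 55.3
Slice 4: Δl = 2.5/cos32.0° = 2.948 m; N'_4 = 177·cos32.0° = 150.1; c'Δl = 4.72; W sinα = 93.8
Slice 5: Δl = 2.8/cos46.7° = 4.083 m; N'_5 = 89·cos46.7° = 61.0; c'Δl = 6.53; W sinα = 64.8
Σc'Δl = 23.4 kN/m; ΣN' = 556.2 kN/m; ΣW sinα = 241.1 kN/m
Resisting = 23.4 + 556.2·tan33.5° = 23.4 + 368.2 = 391.6 kN/m
FS = 391.6 / 241.1 = 1.624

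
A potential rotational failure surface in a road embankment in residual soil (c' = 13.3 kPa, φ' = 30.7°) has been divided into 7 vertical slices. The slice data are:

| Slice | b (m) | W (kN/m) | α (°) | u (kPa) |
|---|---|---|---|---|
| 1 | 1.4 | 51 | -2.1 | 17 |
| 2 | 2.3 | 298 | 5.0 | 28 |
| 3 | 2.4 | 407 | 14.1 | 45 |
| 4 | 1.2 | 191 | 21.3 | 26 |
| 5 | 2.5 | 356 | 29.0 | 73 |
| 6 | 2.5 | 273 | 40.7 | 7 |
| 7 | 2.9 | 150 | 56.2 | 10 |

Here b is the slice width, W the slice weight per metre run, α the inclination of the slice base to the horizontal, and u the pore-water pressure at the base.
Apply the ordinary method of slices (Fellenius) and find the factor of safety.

FS = 1.27

Ordinary method of slices: FS = Σ[c'·Δl_i + (W_i cosα_i − u_i·Δl_i)·tanφ'] / Σ W_i sinα_i, with Δl_i = b_i / cosα_i.
Slice 1: Δl = 1.4/cos(-2.1°) = 1.401 m; N'_1 = 51·cos(-2.1°) − 17·1.401 = 27.1; c'Δl = 18.63; W sinα = -1.9
Slice 2: Δl = 2.3/cos5.0° = 2.309 m; N'_2 = 298·cos5.0° − 28·2.309 = 232.2; c'Δl = 30.71; W sinα = 26.0
Slice 3: Δl = 2.4/cos14.1° = 2.475 m; N'_3 = 407·cos14.1° − 45·2.475 = 283.4; c'Δl = 32.91; W sinα = 99.2
Slice 4: Δl = 1.2/cos21.3° = 1.288 m; N'_4 = 191·cos21.3° − 26·1.288 = 144.5; c'Δl = 17.13; W sinα = 69.4
Slice 5: Δl = 2.5/cos29.0° = 2.858 m; N'_5 = 356·cos29.0° − 73·2.858 = 102.7; c'Δl = 38.02; W sinα = 172.6
Slice 6: Δl = 2.5/cos40.7° = 3.298 m; N'_6 = 273·cos40.7° − 7·3.298 = 183.9; c'Δl = 43.86; W sinα = 178.0
Slice 7: Δl = 2.9/cos56.2° = 5.213 m; N'_7 = 150·cos56.2° − 10·5.213 = 31.3; c'Δl = 69.33; W sinα = 124.6
Σc'Δl = 250.6 kN/m; ΣN' = 1005.1 kN/m; ΣW sinα = 667.9 kN/m
Resisting = 250.6 + 1005.1·tan30.7° = 250.6 + 596.8 = 847.4 kN/m
FS = 847.4 / 667.9 = 1.269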